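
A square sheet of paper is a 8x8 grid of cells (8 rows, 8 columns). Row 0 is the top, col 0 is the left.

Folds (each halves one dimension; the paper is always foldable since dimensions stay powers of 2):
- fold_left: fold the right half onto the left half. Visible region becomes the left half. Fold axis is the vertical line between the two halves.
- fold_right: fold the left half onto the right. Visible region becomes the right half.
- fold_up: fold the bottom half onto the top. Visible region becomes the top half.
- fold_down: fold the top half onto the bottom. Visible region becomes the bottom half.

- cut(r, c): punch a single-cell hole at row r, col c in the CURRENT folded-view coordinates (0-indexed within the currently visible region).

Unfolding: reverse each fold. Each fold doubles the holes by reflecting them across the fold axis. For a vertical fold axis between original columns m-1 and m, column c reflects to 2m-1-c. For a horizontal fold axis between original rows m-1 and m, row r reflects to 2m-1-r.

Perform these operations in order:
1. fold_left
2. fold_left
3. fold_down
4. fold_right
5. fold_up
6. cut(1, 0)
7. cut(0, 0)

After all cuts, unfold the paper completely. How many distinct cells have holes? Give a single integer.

Op 1 fold_left: fold axis v@4; visible region now rows[0,8) x cols[0,4) = 8x4
Op 2 fold_left: fold axis v@2; visible region now rows[0,8) x cols[0,2) = 8x2
Op 3 fold_down: fold axis h@4; visible region now rows[4,8) x cols[0,2) = 4x2
Op 4 fold_right: fold axis v@1; visible region now rows[4,8) x cols[1,2) = 4x1
Op 5 fold_up: fold axis h@6; visible region now rows[4,6) x cols[1,2) = 2x1
Op 6 cut(1, 0): punch at orig (5,1); cuts so far [(5, 1)]; region rows[4,6) x cols[1,2) = 2x1
Op 7 cut(0, 0): punch at orig (4,1); cuts so far [(4, 1), (5, 1)]; region rows[4,6) x cols[1,2) = 2x1
Unfold 1 (reflect across h@6): 4 holes -> [(4, 1), (5, 1), (6, 1), (7, 1)]
Unfold 2 (reflect across v@1): 8 holes -> [(4, 0), (4, 1), (5, 0), (5, 1), (6, 0), (6, 1), (7, 0), (7, 1)]
Unfold 3 (reflect across h@4): 16 holes -> [(0, 0), (0, 1), (1, 0), (1, 1), (2, 0), (2, 1), (3, 0), (3, 1), (4, 0), (4, 1), (5, 0), (5, 1), (6, 0), (6, 1), (7, 0), (7, 1)]
Unfold 4 (reflect across v@2): 32 holes -> [(0, 0), (0, 1), (0, 2), (0, 3), (1, 0), (1, 1), (1, 2), (1, 3), (2, 0), (2, 1), (2, 2), (2, 3), (3, 0), (3, 1), (3, 2), (3, 3), (4, 0), (4, 1), (4, 2), (4, 3), (5, 0), (5, 1), (5, 2), (5, 3), (6, 0), (6, 1), (6, 2), (6, 3), (7, 0), (7, 1), (7, 2), (7, 3)]
Unfold 5 (reflect across v@4): 64 holes -> [(0, 0), (0, 1), (0, 2), (0, 3), (0, 4), (0, 5), (0, 6), (0, 7), (1, 0), (1, 1), (1, 2), (1, 3), (1, 4), (1, 5), (1, 6), (1, 7), (2, 0), (2, 1), (2, 2), (2, 3), (2, 4), (2, 5), (2, 6), (2, 7), (3, 0), (3, 1), (3, 2), (3, 3), (3, 4), (3, 5), (3, 6), (3, 7), (4, 0), (4, 1), (4, 2), (4, 3), (4, 4), (4, 5), (4, 6), (4, 7), (5, 0), (5, 1), (5, 2), (5, 3), (5, 4), (5, 5), (5, 6), (5, 7), (6, 0), (6, 1), (6, 2), (6, 3), (6, 4), (6, 5), (6, 6), (6, 7), (7, 0), (7, 1), (7, 2), (7, 3), (7, 4), (7, 5), (7, 6), (7, 7)]

Answer: 64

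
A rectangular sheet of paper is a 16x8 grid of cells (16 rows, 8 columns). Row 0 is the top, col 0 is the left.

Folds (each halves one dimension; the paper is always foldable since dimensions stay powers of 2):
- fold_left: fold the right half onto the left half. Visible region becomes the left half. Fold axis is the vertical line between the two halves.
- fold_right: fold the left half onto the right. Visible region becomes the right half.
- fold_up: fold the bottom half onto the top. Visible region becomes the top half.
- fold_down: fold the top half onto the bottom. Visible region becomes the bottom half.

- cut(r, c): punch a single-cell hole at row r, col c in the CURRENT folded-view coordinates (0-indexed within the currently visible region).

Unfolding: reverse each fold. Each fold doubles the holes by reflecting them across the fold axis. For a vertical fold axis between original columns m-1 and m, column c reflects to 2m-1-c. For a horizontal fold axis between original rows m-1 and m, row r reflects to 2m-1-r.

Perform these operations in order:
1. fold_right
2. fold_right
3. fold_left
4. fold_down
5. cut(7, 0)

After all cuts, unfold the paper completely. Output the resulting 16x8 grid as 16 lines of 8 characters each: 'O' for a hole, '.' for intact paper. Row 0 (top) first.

Op 1 fold_right: fold axis v@4; visible region now rows[0,16) x cols[4,8) = 16x4
Op 2 fold_right: fold axis v@6; visible region now rows[0,16) x cols[6,8) = 16x2
Op 3 fold_left: fold axis v@7; visible region now rows[0,16) x cols[6,7) = 16x1
Op 4 fold_down: fold axis h@8; visible region now rows[8,16) x cols[6,7) = 8x1
Op 5 cut(7, 0): punch at orig (15,6); cuts so far [(15, 6)]; region rows[8,16) x cols[6,7) = 8x1
Unfold 1 (reflect across h@8): 2 holes -> [(0, 6), (15, 6)]
Unfold 2 (reflect across v@7): 4 holes -> [(0, 6), (0, 7), (15, 6), (15, 7)]
Unfold 3 (reflect across v@6): 8 holes -> [(0, 4), (0, 5), (0, 6), (0, 7), (15, 4), (15, 5), (15, 6), (15, 7)]
Unfold 4 (reflect across v@4): 16 holes -> [(0, 0), (0, 1), (0, 2), (0, 3), (0, 4), (0, 5), (0, 6), (0, 7), (15, 0), (15, 1), (15, 2), (15, 3), (15, 4), (15, 5), (15, 6), (15, 7)]

Answer: OOOOOOOO
........
........
........
........
........
........
........
........
........
........
........
........
........
........
OOOOOOOO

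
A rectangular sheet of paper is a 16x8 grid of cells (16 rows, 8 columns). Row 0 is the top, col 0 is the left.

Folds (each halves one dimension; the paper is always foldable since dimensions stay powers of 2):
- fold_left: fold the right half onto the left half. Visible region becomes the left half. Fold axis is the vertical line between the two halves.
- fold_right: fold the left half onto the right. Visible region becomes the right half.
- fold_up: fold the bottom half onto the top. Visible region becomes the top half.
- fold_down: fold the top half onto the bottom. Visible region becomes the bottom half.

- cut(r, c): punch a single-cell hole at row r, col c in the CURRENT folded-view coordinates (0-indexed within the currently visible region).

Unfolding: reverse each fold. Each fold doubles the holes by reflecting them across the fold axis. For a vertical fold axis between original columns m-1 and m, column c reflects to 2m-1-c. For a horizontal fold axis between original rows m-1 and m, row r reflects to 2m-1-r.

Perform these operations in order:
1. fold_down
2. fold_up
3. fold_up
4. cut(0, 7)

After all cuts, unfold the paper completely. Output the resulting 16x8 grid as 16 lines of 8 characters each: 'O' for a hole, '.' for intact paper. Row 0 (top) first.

Op 1 fold_down: fold axis h@8; visible region now rows[8,16) x cols[0,8) = 8x8
Op 2 fold_up: fold axis h@12; visible region now rows[8,12) x cols[0,8) = 4x8
Op 3 fold_up: fold axis h@10; visible region now rows[8,10) x cols[0,8) = 2x8
Op 4 cut(0, 7): punch at orig (8,7); cuts so far [(8, 7)]; region rows[8,10) x cols[0,8) = 2x8
Unfold 1 (reflect across h@10): 2 holes -> [(8, 7), (11, 7)]
Unfold 2 (reflect across h@12): 4 holes -> [(8, 7), (11, 7), (12, 7), (15, 7)]
Unfold 3 (reflect across h@8): 8 holes -> [(0, 7), (3, 7), (4, 7), (7, 7), (8, 7), (11, 7), (12, 7), (15, 7)]

Answer: .......O
........
........
.......O
.......O
........
........
.......O
.......O
........
........
.......O
.......O
........
........
.......O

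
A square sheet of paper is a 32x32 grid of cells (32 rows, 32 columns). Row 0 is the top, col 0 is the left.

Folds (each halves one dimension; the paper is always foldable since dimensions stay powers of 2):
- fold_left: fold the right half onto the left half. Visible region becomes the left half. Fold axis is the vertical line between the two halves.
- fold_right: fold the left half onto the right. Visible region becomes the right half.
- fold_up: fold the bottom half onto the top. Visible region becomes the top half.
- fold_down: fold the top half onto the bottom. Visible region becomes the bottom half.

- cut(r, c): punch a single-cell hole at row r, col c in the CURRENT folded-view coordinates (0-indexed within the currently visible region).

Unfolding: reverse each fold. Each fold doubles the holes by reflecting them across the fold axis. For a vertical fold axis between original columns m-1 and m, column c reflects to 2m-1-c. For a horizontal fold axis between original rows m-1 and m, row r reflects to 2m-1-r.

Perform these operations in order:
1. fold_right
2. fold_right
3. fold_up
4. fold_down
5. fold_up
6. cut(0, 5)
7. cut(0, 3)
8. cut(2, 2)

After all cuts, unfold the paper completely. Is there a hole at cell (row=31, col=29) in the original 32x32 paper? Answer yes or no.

Answer: yes

Derivation:
Op 1 fold_right: fold axis v@16; visible region now rows[0,32) x cols[16,32) = 32x16
Op 2 fold_right: fold axis v@24; visible region now rows[0,32) x cols[24,32) = 32x8
Op 3 fold_up: fold axis h@16; visible region now rows[0,16) x cols[24,32) = 16x8
Op 4 fold_down: fold axis h@8; visible region now rows[8,16) x cols[24,32) = 8x8
Op 5 fold_up: fold axis h@12; visible region now rows[8,12) x cols[24,32) = 4x8
Op 6 cut(0, 5): punch at orig (8,29); cuts so far [(8, 29)]; region rows[8,12) x cols[24,32) = 4x8
Op 7 cut(0, 3): punch at orig (8,27); cuts so far [(8, 27), (8, 29)]; region rows[8,12) x cols[24,32) = 4x8
Op 8 cut(2, 2): punch at orig (10,26); cuts so far [(8, 27), (8, 29), (10, 26)]; region rows[8,12) x cols[24,32) = 4x8
Unfold 1 (reflect across h@12): 6 holes -> [(8, 27), (8, 29), (10, 26), (13, 26), (15, 27), (15, 29)]
Unfold 2 (reflect across h@8): 12 holes -> [(0, 27), (0, 29), (2, 26), (5, 26), (7, 27), (7, 29), (8, 27), (8, 29), (10, 26), (13, 26), (15, 27), (15, 29)]
Unfold 3 (reflect across h@16): 24 holes -> [(0, 27), (0, 29), (2, 26), (5, 26), (7, 27), (7, 29), (8, 27), (8, 29), (10, 26), (13, 26), (15, 27), (15, 29), (16, 27), (16, 29), (18, 26), (21, 26), (23, 27), (23, 29), (24, 27), (24, 29), (26, 26), (29, 26), (31, 27), (31, 29)]
Unfold 4 (reflect across v@24): 48 holes -> [(0, 18), (0, 20), (0, 27), (0, 29), (2, 21), (2, 26), (5, 21), (5, 26), (7, 18), (7, 20), (7, 27), (7, 29), (8, 18), (8, 20), (8, 27), (8, 29), (10, 21), (10, 26), (13, 21), (13, 26), (15, 18), (15, 20), (15, 27), (15, 29), (16, 18), (16, 20), (16, 27), (16, 29), (18, 21), (18, 26), (21, 21), (21, 26), (23, 18), (23, 20), (23, 27), (23, 29), (24, 18), (24, 20), (24, 27), (24, 29), (26, 21), (26, 26), (29, 21), (29, 26), (31, 18), (31, 20), (31, 27), (31, 29)]
Unfold 5 (reflect across v@16): 96 holes -> [(0, 2), (0, 4), (0, 11), (0, 13), (0, 18), (0, 20), (0, 27), (0, 29), (2, 5), (2, 10), (2, 21), (2, 26), (5, 5), (5, 10), (5, 21), (5, 26), (7, 2), (7, 4), (7, 11), (7, 13), (7, 18), (7, 20), (7, 27), (7, 29), (8, 2), (8, 4), (8, 11), (8, 13), (8, 18), (8, 20), (8, 27), (8, 29), (10, 5), (10, 10), (10, 21), (10, 26), (13, 5), (13, 10), (13, 21), (13, 26), (15, 2), (15, 4), (15, 11), (15, 13), (15, 18), (15, 20), (15, 27), (15, 29), (16, 2), (16, 4), (16, 11), (16, 13), (16, 18), (16, 20), (16, 27), (16, 29), (18, 5), (18, 10), (18, 21), (18, 26), (21, 5), (21, 10), (21, 21), (21, 26), (23, 2), (23, 4), (23, 11), (23, 13), (23, 18), (23, 20), (23, 27), (23, 29), (24, 2), (24, 4), (24, 11), (24, 13), (24, 18), (24, 20), (24, 27), (24, 29), (26, 5), (26, 10), (26, 21), (26, 26), (29, 5), (29, 10), (29, 21), (29, 26), (31, 2), (31, 4), (31, 11), (31, 13), (31, 18), (31, 20), (31, 27), (31, 29)]
Holes: [(0, 2), (0, 4), (0, 11), (0, 13), (0, 18), (0, 20), (0, 27), (0, 29), (2, 5), (2, 10), (2, 21), (2, 26), (5, 5), (5, 10), (5, 21), (5, 26), (7, 2), (7, 4), (7, 11), (7, 13), (7, 18), (7, 20), (7, 27), (7, 29), (8, 2), (8, 4), (8, 11), (8, 13), (8, 18), (8, 20), (8, 27), (8, 29), (10, 5), (10, 10), (10, 21), (10, 26), (13, 5), (13, 10), (13, 21), (13, 26), (15, 2), (15, 4), (15, 11), (15, 13), (15, 18), (15, 20), (15, 27), (15, 29), (16, 2), (16, 4), (16, 11), (16, 13), (16, 18), (16, 20), (16, 27), (16, 29), (18, 5), (18, 10), (18, 21), (18, 26), (21, 5), (21, 10), (21, 21), (21, 26), (23, 2), (23, 4), (23, 11), (23, 13), (23, 18), (23, 20), (23, 27), (23, 29), (24, 2), (24, 4), (24, 11), (24, 13), (24, 18), (24, 20), (24, 27), (24, 29), (26, 5), (26, 10), (26, 21), (26, 26), (29, 5), (29, 10), (29, 21), (29, 26), (31, 2), (31, 4), (31, 11), (31, 13), (31, 18), (31, 20), (31, 27), (31, 29)]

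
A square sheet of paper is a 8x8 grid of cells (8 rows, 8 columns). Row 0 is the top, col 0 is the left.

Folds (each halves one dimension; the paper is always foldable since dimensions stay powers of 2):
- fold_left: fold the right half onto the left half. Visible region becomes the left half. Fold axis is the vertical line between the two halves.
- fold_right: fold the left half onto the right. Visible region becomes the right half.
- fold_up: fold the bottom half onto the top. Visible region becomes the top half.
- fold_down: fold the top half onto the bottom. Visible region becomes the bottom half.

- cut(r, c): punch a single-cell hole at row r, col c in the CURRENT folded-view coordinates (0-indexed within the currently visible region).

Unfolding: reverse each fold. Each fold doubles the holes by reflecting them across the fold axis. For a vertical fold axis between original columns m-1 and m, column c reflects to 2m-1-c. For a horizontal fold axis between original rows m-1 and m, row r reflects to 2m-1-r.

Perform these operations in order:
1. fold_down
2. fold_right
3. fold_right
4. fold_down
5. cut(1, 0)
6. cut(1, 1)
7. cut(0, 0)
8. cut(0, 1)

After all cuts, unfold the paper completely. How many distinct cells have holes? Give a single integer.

Answer: 64

Derivation:
Op 1 fold_down: fold axis h@4; visible region now rows[4,8) x cols[0,8) = 4x8
Op 2 fold_right: fold axis v@4; visible region now rows[4,8) x cols[4,8) = 4x4
Op 3 fold_right: fold axis v@6; visible region now rows[4,8) x cols[6,8) = 4x2
Op 4 fold_down: fold axis h@6; visible region now rows[6,8) x cols[6,8) = 2x2
Op 5 cut(1, 0): punch at orig (7,6); cuts so far [(7, 6)]; region rows[6,8) x cols[6,8) = 2x2
Op 6 cut(1, 1): punch at orig (7,7); cuts so far [(7, 6), (7, 7)]; region rows[6,8) x cols[6,8) = 2x2
Op 7 cut(0, 0): punch at orig (6,6); cuts so far [(6, 6), (7, 6), (7, 7)]; region rows[6,8) x cols[6,8) = 2x2
Op 8 cut(0, 1): punch at orig (6,7); cuts so far [(6, 6), (6, 7), (7, 6), (7, 7)]; region rows[6,8) x cols[6,8) = 2x2
Unfold 1 (reflect across h@6): 8 holes -> [(4, 6), (4, 7), (5, 6), (5, 7), (6, 6), (6, 7), (7, 6), (7, 7)]
Unfold 2 (reflect across v@6): 16 holes -> [(4, 4), (4, 5), (4, 6), (4, 7), (5, 4), (5, 5), (5, 6), (5, 7), (6, 4), (6, 5), (6, 6), (6, 7), (7, 4), (7, 5), (7, 6), (7, 7)]
Unfold 3 (reflect across v@4): 32 holes -> [(4, 0), (4, 1), (4, 2), (4, 3), (4, 4), (4, 5), (4, 6), (4, 7), (5, 0), (5, 1), (5, 2), (5, 3), (5, 4), (5, 5), (5, 6), (5, 7), (6, 0), (6, 1), (6, 2), (6, 3), (6, 4), (6, 5), (6, 6), (6, 7), (7, 0), (7, 1), (7, 2), (7, 3), (7, 4), (7, 5), (7, 6), (7, 7)]
Unfold 4 (reflect across h@4): 64 holes -> [(0, 0), (0, 1), (0, 2), (0, 3), (0, 4), (0, 5), (0, 6), (0, 7), (1, 0), (1, 1), (1, 2), (1, 3), (1, 4), (1, 5), (1, 6), (1, 7), (2, 0), (2, 1), (2, 2), (2, 3), (2, 4), (2, 5), (2, 6), (2, 7), (3, 0), (3, 1), (3, 2), (3, 3), (3, 4), (3, 5), (3, 6), (3, 7), (4, 0), (4, 1), (4, 2), (4, 3), (4, 4), (4, 5), (4, 6), (4, 7), (5, 0), (5, 1), (5, 2), (5, 3), (5, 4), (5, 5), (5, 6), (5, 7), (6, 0), (6, 1), (6, 2), (6, 3), (6, 4), (6, 5), (6, 6), (6, 7), (7, 0), (7, 1), (7, 2), (7, 3), (7, 4), (7, 5), (7, 6), (7, 7)]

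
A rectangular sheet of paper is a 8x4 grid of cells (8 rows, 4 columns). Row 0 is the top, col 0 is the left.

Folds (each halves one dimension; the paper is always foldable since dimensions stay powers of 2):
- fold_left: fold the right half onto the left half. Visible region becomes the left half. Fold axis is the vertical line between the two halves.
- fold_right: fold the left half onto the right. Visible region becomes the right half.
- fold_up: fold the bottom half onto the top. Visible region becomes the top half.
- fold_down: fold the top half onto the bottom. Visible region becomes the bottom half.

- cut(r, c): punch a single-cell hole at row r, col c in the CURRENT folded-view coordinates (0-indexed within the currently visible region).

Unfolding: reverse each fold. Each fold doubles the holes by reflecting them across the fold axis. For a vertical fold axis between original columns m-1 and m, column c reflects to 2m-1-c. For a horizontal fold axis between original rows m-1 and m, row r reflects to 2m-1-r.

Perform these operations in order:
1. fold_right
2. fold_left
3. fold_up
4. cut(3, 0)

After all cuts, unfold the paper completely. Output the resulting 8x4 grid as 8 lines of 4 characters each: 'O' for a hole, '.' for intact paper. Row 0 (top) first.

Op 1 fold_right: fold axis v@2; visible region now rows[0,8) x cols[2,4) = 8x2
Op 2 fold_left: fold axis v@3; visible region now rows[0,8) x cols[2,3) = 8x1
Op 3 fold_up: fold axis h@4; visible region now rows[0,4) x cols[2,3) = 4x1
Op 4 cut(3, 0): punch at orig (3,2); cuts so far [(3, 2)]; region rows[0,4) x cols[2,3) = 4x1
Unfold 1 (reflect across h@4): 2 holes -> [(3, 2), (4, 2)]
Unfold 2 (reflect across v@3): 4 holes -> [(3, 2), (3, 3), (4, 2), (4, 3)]
Unfold 3 (reflect across v@2): 8 holes -> [(3, 0), (3, 1), (3, 2), (3, 3), (4, 0), (4, 1), (4, 2), (4, 3)]

Answer: ....
....
....
OOOO
OOOO
....
....
....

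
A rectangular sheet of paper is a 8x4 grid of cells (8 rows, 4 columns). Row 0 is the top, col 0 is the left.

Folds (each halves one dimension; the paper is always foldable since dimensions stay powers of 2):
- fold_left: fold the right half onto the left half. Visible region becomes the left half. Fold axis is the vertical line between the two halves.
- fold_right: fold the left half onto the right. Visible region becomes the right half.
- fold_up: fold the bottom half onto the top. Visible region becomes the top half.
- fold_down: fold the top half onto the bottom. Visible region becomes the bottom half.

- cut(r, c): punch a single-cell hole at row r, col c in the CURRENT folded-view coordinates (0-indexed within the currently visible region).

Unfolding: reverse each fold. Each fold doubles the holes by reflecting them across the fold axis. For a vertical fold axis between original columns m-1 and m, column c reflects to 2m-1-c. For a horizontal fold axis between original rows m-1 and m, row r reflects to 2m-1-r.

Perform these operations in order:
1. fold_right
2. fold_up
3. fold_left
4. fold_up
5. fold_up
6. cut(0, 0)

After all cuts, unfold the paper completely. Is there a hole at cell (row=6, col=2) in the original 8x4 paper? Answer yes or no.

Op 1 fold_right: fold axis v@2; visible region now rows[0,8) x cols[2,4) = 8x2
Op 2 fold_up: fold axis h@4; visible region now rows[0,4) x cols[2,4) = 4x2
Op 3 fold_left: fold axis v@3; visible region now rows[0,4) x cols[2,3) = 4x1
Op 4 fold_up: fold axis h@2; visible region now rows[0,2) x cols[2,3) = 2x1
Op 5 fold_up: fold axis h@1; visible region now rows[0,1) x cols[2,3) = 1x1
Op 6 cut(0, 0): punch at orig (0,2); cuts so far [(0, 2)]; region rows[0,1) x cols[2,3) = 1x1
Unfold 1 (reflect across h@1): 2 holes -> [(0, 2), (1, 2)]
Unfold 2 (reflect across h@2): 4 holes -> [(0, 2), (1, 2), (2, 2), (3, 2)]
Unfold 3 (reflect across v@3): 8 holes -> [(0, 2), (0, 3), (1, 2), (1, 3), (2, 2), (2, 3), (3, 2), (3, 3)]
Unfold 4 (reflect across h@4): 16 holes -> [(0, 2), (0, 3), (1, 2), (1, 3), (2, 2), (2, 3), (3, 2), (3, 3), (4, 2), (4, 3), (5, 2), (5, 3), (6, 2), (6, 3), (7, 2), (7, 3)]
Unfold 5 (reflect across v@2): 32 holes -> [(0, 0), (0, 1), (0, 2), (0, 3), (1, 0), (1, 1), (1, 2), (1, 3), (2, 0), (2, 1), (2, 2), (2, 3), (3, 0), (3, 1), (3, 2), (3, 3), (4, 0), (4, 1), (4, 2), (4, 3), (5, 0), (5, 1), (5, 2), (5, 3), (6, 0), (6, 1), (6, 2), (6, 3), (7, 0), (7, 1), (7, 2), (7, 3)]
Holes: [(0, 0), (0, 1), (0, 2), (0, 3), (1, 0), (1, 1), (1, 2), (1, 3), (2, 0), (2, 1), (2, 2), (2, 3), (3, 0), (3, 1), (3, 2), (3, 3), (4, 0), (4, 1), (4, 2), (4, 3), (5, 0), (5, 1), (5, 2), (5, 3), (6, 0), (6, 1), (6, 2), (6, 3), (7, 0), (7, 1), (7, 2), (7, 3)]

Answer: yes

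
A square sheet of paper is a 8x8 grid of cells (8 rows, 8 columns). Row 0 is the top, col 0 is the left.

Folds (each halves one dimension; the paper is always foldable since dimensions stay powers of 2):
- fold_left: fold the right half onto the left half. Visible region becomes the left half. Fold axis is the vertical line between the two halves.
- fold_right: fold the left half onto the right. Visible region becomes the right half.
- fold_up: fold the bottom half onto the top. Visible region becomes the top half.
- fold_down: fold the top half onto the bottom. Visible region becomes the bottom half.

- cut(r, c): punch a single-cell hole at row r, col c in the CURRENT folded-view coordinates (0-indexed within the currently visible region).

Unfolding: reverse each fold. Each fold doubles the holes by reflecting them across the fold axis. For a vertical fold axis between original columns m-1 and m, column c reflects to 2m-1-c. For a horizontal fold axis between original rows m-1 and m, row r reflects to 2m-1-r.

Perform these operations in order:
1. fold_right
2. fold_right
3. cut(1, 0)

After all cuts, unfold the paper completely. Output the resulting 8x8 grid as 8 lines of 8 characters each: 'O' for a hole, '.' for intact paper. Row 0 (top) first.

Op 1 fold_right: fold axis v@4; visible region now rows[0,8) x cols[4,8) = 8x4
Op 2 fold_right: fold axis v@6; visible region now rows[0,8) x cols[6,8) = 8x2
Op 3 cut(1, 0): punch at orig (1,6); cuts so far [(1, 6)]; region rows[0,8) x cols[6,8) = 8x2
Unfold 1 (reflect across v@6): 2 holes -> [(1, 5), (1, 6)]
Unfold 2 (reflect across v@4): 4 holes -> [(1, 1), (1, 2), (1, 5), (1, 6)]

Answer: ........
.OO..OO.
........
........
........
........
........
........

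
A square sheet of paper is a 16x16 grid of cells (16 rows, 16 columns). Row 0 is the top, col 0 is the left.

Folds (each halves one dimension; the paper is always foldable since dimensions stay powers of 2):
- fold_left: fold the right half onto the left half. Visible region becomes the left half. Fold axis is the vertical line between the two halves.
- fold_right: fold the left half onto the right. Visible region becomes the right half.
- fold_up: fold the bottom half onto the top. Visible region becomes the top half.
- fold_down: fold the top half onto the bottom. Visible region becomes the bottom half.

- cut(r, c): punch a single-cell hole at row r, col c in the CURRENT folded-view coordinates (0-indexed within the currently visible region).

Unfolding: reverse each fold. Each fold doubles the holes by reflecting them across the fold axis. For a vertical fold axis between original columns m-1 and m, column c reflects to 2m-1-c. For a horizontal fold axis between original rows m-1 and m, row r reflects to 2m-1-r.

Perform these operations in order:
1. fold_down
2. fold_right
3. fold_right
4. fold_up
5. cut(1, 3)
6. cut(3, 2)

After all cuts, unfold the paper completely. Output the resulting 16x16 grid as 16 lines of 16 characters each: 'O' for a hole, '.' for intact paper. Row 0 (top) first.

Answer: ................
O......OO......O
................
.O....O..O....O.
.O....O..O....O.
................
O......OO......O
................
................
O......OO......O
................
.O....O..O....O.
.O....O..O....O.
................
O......OO......O
................

Derivation:
Op 1 fold_down: fold axis h@8; visible region now rows[8,16) x cols[0,16) = 8x16
Op 2 fold_right: fold axis v@8; visible region now rows[8,16) x cols[8,16) = 8x8
Op 3 fold_right: fold axis v@12; visible region now rows[8,16) x cols[12,16) = 8x4
Op 4 fold_up: fold axis h@12; visible region now rows[8,12) x cols[12,16) = 4x4
Op 5 cut(1, 3): punch at orig (9,15); cuts so far [(9, 15)]; region rows[8,12) x cols[12,16) = 4x4
Op 6 cut(3, 2): punch at orig (11,14); cuts so far [(9, 15), (11, 14)]; region rows[8,12) x cols[12,16) = 4x4
Unfold 1 (reflect across h@12): 4 holes -> [(9, 15), (11, 14), (12, 14), (14, 15)]
Unfold 2 (reflect across v@12): 8 holes -> [(9, 8), (9, 15), (11, 9), (11, 14), (12, 9), (12, 14), (14, 8), (14, 15)]
Unfold 3 (reflect across v@8): 16 holes -> [(9, 0), (9, 7), (9, 8), (9, 15), (11, 1), (11, 6), (11, 9), (11, 14), (12, 1), (12, 6), (12, 9), (12, 14), (14, 0), (14, 7), (14, 8), (14, 15)]
Unfold 4 (reflect across h@8): 32 holes -> [(1, 0), (1, 7), (1, 8), (1, 15), (3, 1), (3, 6), (3, 9), (3, 14), (4, 1), (4, 6), (4, 9), (4, 14), (6, 0), (6, 7), (6, 8), (6, 15), (9, 0), (9, 7), (9, 8), (9, 15), (11, 1), (11, 6), (11, 9), (11, 14), (12, 1), (12, 6), (12, 9), (12, 14), (14, 0), (14, 7), (14, 8), (14, 15)]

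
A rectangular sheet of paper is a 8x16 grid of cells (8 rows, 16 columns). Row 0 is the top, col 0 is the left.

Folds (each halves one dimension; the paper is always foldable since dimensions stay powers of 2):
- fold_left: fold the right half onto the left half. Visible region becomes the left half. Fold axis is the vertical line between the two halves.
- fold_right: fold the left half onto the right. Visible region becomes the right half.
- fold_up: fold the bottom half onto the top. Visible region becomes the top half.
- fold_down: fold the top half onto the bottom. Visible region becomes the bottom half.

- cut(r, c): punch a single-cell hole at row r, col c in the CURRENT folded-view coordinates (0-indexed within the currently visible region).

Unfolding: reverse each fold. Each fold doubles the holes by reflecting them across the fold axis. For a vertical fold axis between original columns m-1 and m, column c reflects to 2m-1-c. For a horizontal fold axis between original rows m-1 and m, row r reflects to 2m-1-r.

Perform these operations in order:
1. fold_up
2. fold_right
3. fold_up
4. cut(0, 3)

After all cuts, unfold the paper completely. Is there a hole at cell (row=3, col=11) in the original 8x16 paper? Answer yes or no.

Answer: yes

Derivation:
Op 1 fold_up: fold axis h@4; visible region now rows[0,4) x cols[0,16) = 4x16
Op 2 fold_right: fold axis v@8; visible region now rows[0,4) x cols[8,16) = 4x8
Op 3 fold_up: fold axis h@2; visible region now rows[0,2) x cols[8,16) = 2x8
Op 4 cut(0, 3): punch at orig (0,11); cuts so far [(0, 11)]; region rows[0,2) x cols[8,16) = 2x8
Unfold 1 (reflect across h@2): 2 holes -> [(0, 11), (3, 11)]
Unfold 2 (reflect across v@8): 4 holes -> [(0, 4), (0, 11), (3, 4), (3, 11)]
Unfold 3 (reflect across h@4): 8 holes -> [(0, 4), (0, 11), (3, 4), (3, 11), (4, 4), (4, 11), (7, 4), (7, 11)]
Holes: [(0, 4), (0, 11), (3, 4), (3, 11), (4, 4), (4, 11), (7, 4), (7, 11)]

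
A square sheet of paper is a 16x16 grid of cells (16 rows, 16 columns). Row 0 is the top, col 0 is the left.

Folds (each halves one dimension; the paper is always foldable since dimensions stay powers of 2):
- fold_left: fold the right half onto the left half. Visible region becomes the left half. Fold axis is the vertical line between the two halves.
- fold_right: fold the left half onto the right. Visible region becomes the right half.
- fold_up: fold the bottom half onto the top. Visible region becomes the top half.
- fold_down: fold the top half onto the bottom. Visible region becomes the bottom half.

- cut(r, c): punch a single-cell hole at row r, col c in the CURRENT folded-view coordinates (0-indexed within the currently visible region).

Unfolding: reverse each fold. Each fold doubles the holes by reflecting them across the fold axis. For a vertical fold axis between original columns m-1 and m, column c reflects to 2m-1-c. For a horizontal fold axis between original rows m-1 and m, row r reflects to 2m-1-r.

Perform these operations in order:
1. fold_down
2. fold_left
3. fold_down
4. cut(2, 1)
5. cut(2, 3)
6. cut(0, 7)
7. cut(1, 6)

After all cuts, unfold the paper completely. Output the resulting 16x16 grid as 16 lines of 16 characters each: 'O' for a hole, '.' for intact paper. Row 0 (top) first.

Op 1 fold_down: fold axis h@8; visible region now rows[8,16) x cols[0,16) = 8x16
Op 2 fold_left: fold axis v@8; visible region now rows[8,16) x cols[0,8) = 8x8
Op 3 fold_down: fold axis h@12; visible region now rows[12,16) x cols[0,8) = 4x8
Op 4 cut(2, 1): punch at orig (14,1); cuts so far [(14, 1)]; region rows[12,16) x cols[0,8) = 4x8
Op 5 cut(2, 3): punch at orig (14,3); cuts so far [(14, 1), (14, 3)]; region rows[12,16) x cols[0,8) = 4x8
Op 6 cut(0, 7): punch at orig (12,7); cuts so far [(12, 7), (14, 1), (14, 3)]; region rows[12,16) x cols[0,8) = 4x8
Op 7 cut(1, 6): punch at orig (13,6); cuts so far [(12, 7), (13, 6), (14, 1), (14, 3)]; region rows[12,16) x cols[0,8) = 4x8
Unfold 1 (reflect across h@12): 8 holes -> [(9, 1), (9, 3), (10, 6), (11, 7), (12, 7), (13, 6), (14, 1), (14, 3)]
Unfold 2 (reflect across v@8): 16 holes -> [(9, 1), (9, 3), (9, 12), (9, 14), (10, 6), (10, 9), (11, 7), (11, 8), (12, 7), (12, 8), (13, 6), (13, 9), (14, 1), (14, 3), (14, 12), (14, 14)]
Unfold 3 (reflect across h@8): 32 holes -> [(1, 1), (1, 3), (1, 12), (1, 14), (2, 6), (2, 9), (3, 7), (3, 8), (4, 7), (4, 8), (5, 6), (5, 9), (6, 1), (6, 3), (6, 12), (6, 14), (9, 1), (9, 3), (9, 12), (9, 14), (10, 6), (10, 9), (11, 7), (11, 8), (12, 7), (12, 8), (13, 6), (13, 9), (14, 1), (14, 3), (14, 12), (14, 14)]

Answer: ................
.O.O........O.O.
......O..O......
.......OO.......
.......OO.......
......O..O......
.O.O........O.O.
................
................
.O.O........O.O.
......O..O......
.......OO.......
.......OO.......
......O..O......
.O.O........O.O.
................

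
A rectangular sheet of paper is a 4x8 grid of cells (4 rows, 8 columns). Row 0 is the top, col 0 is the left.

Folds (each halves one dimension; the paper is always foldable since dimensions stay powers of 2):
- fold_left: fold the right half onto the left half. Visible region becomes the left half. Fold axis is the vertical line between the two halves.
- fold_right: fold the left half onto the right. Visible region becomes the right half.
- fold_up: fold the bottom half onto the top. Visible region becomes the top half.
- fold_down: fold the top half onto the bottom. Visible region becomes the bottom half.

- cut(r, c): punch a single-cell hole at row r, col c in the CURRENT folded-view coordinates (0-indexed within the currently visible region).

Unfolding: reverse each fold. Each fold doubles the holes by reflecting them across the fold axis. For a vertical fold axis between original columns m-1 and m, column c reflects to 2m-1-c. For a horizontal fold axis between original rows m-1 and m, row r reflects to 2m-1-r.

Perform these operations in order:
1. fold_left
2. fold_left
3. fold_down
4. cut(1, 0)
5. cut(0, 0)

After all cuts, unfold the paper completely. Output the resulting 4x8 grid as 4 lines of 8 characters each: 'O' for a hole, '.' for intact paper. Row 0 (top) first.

Op 1 fold_left: fold axis v@4; visible region now rows[0,4) x cols[0,4) = 4x4
Op 2 fold_left: fold axis v@2; visible region now rows[0,4) x cols[0,2) = 4x2
Op 3 fold_down: fold axis h@2; visible region now rows[2,4) x cols[0,2) = 2x2
Op 4 cut(1, 0): punch at orig (3,0); cuts so far [(3, 0)]; region rows[2,4) x cols[0,2) = 2x2
Op 5 cut(0, 0): punch at orig (2,0); cuts so far [(2, 0), (3, 0)]; region rows[2,4) x cols[0,2) = 2x2
Unfold 1 (reflect across h@2): 4 holes -> [(0, 0), (1, 0), (2, 0), (3, 0)]
Unfold 2 (reflect across v@2): 8 holes -> [(0, 0), (0, 3), (1, 0), (1, 3), (2, 0), (2, 3), (3, 0), (3, 3)]
Unfold 3 (reflect across v@4): 16 holes -> [(0, 0), (0, 3), (0, 4), (0, 7), (1, 0), (1, 3), (1, 4), (1, 7), (2, 0), (2, 3), (2, 4), (2, 7), (3, 0), (3, 3), (3, 4), (3, 7)]

Answer: O..OO..O
O..OO..O
O..OO..O
O..OO..O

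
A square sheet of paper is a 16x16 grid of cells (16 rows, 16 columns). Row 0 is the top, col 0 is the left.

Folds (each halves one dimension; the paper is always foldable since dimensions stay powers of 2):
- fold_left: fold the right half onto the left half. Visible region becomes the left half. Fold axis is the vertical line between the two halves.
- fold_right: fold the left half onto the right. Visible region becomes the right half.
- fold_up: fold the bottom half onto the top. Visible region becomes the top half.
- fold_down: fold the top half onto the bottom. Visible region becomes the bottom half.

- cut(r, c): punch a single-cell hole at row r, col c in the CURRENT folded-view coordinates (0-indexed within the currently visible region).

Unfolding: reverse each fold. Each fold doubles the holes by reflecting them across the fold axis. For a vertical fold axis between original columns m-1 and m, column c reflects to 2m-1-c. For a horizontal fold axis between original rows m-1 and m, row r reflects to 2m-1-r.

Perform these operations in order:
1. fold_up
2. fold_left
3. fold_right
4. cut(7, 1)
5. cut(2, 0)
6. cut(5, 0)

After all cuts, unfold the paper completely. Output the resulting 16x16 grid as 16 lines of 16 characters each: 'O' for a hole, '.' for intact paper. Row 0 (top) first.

Answer: ................
................
...OO......OO...
................
................
...OO......OO...
................
..O..O....O..O..
..O..O....O..O..
................
...OO......OO...
................
................
...OO......OO...
................
................

Derivation:
Op 1 fold_up: fold axis h@8; visible region now rows[0,8) x cols[0,16) = 8x16
Op 2 fold_left: fold axis v@8; visible region now rows[0,8) x cols[0,8) = 8x8
Op 3 fold_right: fold axis v@4; visible region now rows[0,8) x cols[4,8) = 8x4
Op 4 cut(7, 1): punch at orig (7,5); cuts so far [(7, 5)]; region rows[0,8) x cols[4,8) = 8x4
Op 5 cut(2, 0): punch at orig (2,4); cuts so far [(2, 4), (7, 5)]; region rows[0,8) x cols[4,8) = 8x4
Op 6 cut(5, 0): punch at orig (5,4); cuts so far [(2, 4), (5, 4), (7, 5)]; region rows[0,8) x cols[4,8) = 8x4
Unfold 1 (reflect across v@4): 6 holes -> [(2, 3), (2, 4), (5, 3), (5, 4), (7, 2), (7, 5)]
Unfold 2 (reflect across v@8): 12 holes -> [(2, 3), (2, 4), (2, 11), (2, 12), (5, 3), (5, 4), (5, 11), (5, 12), (7, 2), (7, 5), (7, 10), (7, 13)]
Unfold 3 (reflect across h@8): 24 holes -> [(2, 3), (2, 4), (2, 11), (2, 12), (5, 3), (5, 4), (5, 11), (5, 12), (7, 2), (7, 5), (7, 10), (7, 13), (8, 2), (8, 5), (8, 10), (8, 13), (10, 3), (10, 4), (10, 11), (10, 12), (13, 3), (13, 4), (13, 11), (13, 12)]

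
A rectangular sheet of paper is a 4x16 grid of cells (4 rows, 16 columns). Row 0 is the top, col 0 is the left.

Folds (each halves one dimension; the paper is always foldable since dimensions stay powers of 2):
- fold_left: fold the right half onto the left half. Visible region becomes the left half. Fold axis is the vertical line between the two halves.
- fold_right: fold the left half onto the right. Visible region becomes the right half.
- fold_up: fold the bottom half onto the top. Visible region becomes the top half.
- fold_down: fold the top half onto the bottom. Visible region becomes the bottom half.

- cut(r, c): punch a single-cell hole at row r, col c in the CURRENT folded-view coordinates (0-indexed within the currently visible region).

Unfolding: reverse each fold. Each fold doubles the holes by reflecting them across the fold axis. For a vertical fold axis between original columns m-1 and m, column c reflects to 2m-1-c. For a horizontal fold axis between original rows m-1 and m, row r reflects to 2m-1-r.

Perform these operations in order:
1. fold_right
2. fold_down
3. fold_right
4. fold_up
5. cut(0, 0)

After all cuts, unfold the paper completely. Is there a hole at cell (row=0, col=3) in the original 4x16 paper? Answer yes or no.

Op 1 fold_right: fold axis v@8; visible region now rows[0,4) x cols[8,16) = 4x8
Op 2 fold_down: fold axis h@2; visible region now rows[2,4) x cols[8,16) = 2x8
Op 3 fold_right: fold axis v@12; visible region now rows[2,4) x cols[12,16) = 2x4
Op 4 fold_up: fold axis h@3; visible region now rows[2,3) x cols[12,16) = 1x4
Op 5 cut(0, 0): punch at orig (2,12); cuts so far [(2, 12)]; region rows[2,3) x cols[12,16) = 1x4
Unfold 1 (reflect across h@3): 2 holes -> [(2, 12), (3, 12)]
Unfold 2 (reflect across v@12): 4 holes -> [(2, 11), (2, 12), (3, 11), (3, 12)]
Unfold 3 (reflect across h@2): 8 holes -> [(0, 11), (0, 12), (1, 11), (1, 12), (2, 11), (2, 12), (3, 11), (3, 12)]
Unfold 4 (reflect across v@8): 16 holes -> [(0, 3), (0, 4), (0, 11), (0, 12), (1, 3), (1, 4), (1, 11), (1, 12), (2, 3), (2, 4), (2, 11), (2, 12), (3, 3), (3, 4), (3, 11), (3, 12)]
Holes: [(0, 3), (0, 4), (0, 11), (0, 12), (1, 3), (1, 4), (1, 11), (1, 12), (2, 3), (2, 4), (2, 11), (2, 12), (3, 3), (3, 4), (3, 11), (3, 12)]

Answer: yes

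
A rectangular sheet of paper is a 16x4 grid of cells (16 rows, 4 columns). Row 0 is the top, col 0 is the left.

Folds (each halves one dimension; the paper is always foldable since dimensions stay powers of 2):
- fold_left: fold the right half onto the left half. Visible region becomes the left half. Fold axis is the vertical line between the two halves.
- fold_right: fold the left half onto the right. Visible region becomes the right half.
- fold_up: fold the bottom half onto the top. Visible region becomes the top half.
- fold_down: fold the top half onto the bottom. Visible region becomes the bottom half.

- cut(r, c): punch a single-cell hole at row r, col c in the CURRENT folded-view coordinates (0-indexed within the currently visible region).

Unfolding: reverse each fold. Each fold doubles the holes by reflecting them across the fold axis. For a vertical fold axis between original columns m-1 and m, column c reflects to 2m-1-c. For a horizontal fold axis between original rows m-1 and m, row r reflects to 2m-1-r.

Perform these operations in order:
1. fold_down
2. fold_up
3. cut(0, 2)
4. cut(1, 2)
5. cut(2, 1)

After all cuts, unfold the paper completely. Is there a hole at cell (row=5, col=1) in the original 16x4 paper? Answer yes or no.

Op 1 fold_down: fold axis h@8; visible region now rows[8,16) x cols[0,4) = 8x4
Op 2 fold_up: fold axis h@12; visible region now rows[8,12) x cols[0,4) = 4x4
Op 3 cut(0, 2): punch at orig (8,2); cuts so far [(8, 2)]; region rows[8,12) x cols[0,4) = 4x4
Op 4 cut(1, 2): punch at orig (9,2); cuts so far [(8, 2), (9, 2)]; region rows[8,12) x cols[0,4) = 4x4
Op 5 cut(2, 1): punch at orig (10,1); cuts so far [(8, 2), (9, 2), (10, 1)]; region rows[8,12) x cols[0,4) = 4x4
Unfold 1 (reflect across h@12): 6 holes -> [(8, 2), (9, 2), (10, 1), (13, 1), (14, 2), (15, 2)]
Unfold 2 (reflect across h@8): 12 holes -> [(0, 2), (1, 2), (2, 1), (5, 1), (6, 2), (7, 2), (8, 2), (9, 2), (10, 1), (13, 1), (14, 2), (15, 2)]
Holes: [(0, 2), (1, 2), (2, 1), (5, 1), (6, 2), (7, 2), (8, 2), (9, 2), (10, 1), (13, 1), (14, 2), (15, 2)]

Answer: yes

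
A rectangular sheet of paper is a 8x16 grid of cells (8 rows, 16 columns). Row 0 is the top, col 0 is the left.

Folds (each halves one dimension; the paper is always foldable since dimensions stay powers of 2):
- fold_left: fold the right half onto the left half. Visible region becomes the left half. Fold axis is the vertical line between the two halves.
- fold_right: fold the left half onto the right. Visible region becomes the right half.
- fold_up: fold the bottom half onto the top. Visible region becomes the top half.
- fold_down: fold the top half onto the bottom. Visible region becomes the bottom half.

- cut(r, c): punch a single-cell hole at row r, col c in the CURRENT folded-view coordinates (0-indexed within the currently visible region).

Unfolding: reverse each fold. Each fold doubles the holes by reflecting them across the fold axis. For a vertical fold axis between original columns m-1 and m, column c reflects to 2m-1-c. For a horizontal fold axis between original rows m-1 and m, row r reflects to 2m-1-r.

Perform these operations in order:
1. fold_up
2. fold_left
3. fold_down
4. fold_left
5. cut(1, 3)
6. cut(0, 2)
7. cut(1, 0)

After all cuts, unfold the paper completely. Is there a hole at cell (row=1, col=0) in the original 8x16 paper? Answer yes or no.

Answer: no

Derivation:
Op 1 fold_up: fold axis h@4; visible region now rows[0,4) x cols[0,16) = 4x16
Op 2 fold_left: fold axis v@8; visible region now rows[0,4) x cols[0,8) = 4x8
Op 3 fold_down: fold axis h@2; visible region now rows[2,4) x cols[0,8) = 2x8
Op 4 fold_left: fold axis v@4; visible region now rows[2,4) x cols[0,4) = 2x4
Op 5 cut(1, 3): punch at orig (3,3); cuts so far [(3, 3)]; region rows[2,4) x cols[0,4) = 2x4
Op 6 cut(0, 2): punch at orig (2,2); cuts so far [(2, 2), (3, 3)]; region rows[2,4) x cols[0,4) = 2x4
Op 7 cut(1, 0): punch at orig (3,0); cuts so far [(2, 2), (3, 0), (3, 3)]; region rows[2,4) x cols[0,4) = 2x4
Unfold 1 (reflect across v@4): 6 holes -> [(2, 2), (2, 5), (3, 0), (3, 3), (3, 4), (3, 7)]
Unfold 2 (reflect across h@2): 12 holes -> [(0, 0), (0, 3), (0, 4), (0, 7), (1, 2), (1, 5), (2, 2), (2, 5), (3, 0), (3, 3), (3, 4), (3, 7)]
Unfold 3 (reflect across v@8): 24 holes -> [(0, 0), (0, 3), (0, 4), (0, 7), (0, 8), (0, 11), (0, 12), (0, 15), (1, 2), (1, 5), (1, 10), (1, 13), (2, 2), (2, 5), (2, 10), (2, 13), (3, 0), (3, 3), (3, 4), (3, 7), (3, 8), (3, 11), (3, 12), (3, 15)]
Unfold 4 (reflect across h@4): 48 holes -> [(0, 0), (0, 3), (0, 4), (0, 7), (0, 8), (0, 11), (0, 12), (0, 15), (1, 2), (1, 5), (1, 10), (1, 13), (2, 2), (2, 5), (2, 10), (2, 13), (3, 0), (3, 3), (3, 4), (3, 7), (3, 8), (3, 11), (3, 12), (3, 15), (4, 0), (4, 3), (4, 4), (4, 7), (4, 8), (4, 11), (4, 12), (4, 15), (5, 2), (5, 5), (5, 10), (5, 13), (6, 2), (6, 5), (6, 10), (6, 13), (7, 0), (7, 3), (7, 4), (7, 7), (7, 8), (7, 11), (7, 12), (7, 15)]
Holes: [(0, 0), (0, 3), (0, 4), (0, 7), (0, 8), (0, 11), (0, 12), (0, 15), (1, 2), (1, 5), (1, 10), (1, 13), (2, 2), (2, 5), (2, 10), (2, 13), (3, 0), (3, 3), (3, 4), (3, 7), (3, 8), (3, 11), (3, 12), (3, 15), (4, 0), (4, 3), (4, 4), (4, 7), (4, 8), (4, 11), (4, 12), (4, 15), (5, 2), (5, 5), (5, 10), (5, 13), (6, 2), (6, 5), (6, 10), (6, 13), (7, 0), (7, 3), (7, 4), (7, 7), (7, 8), (7, 11), (7, 12), (7, 15)]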